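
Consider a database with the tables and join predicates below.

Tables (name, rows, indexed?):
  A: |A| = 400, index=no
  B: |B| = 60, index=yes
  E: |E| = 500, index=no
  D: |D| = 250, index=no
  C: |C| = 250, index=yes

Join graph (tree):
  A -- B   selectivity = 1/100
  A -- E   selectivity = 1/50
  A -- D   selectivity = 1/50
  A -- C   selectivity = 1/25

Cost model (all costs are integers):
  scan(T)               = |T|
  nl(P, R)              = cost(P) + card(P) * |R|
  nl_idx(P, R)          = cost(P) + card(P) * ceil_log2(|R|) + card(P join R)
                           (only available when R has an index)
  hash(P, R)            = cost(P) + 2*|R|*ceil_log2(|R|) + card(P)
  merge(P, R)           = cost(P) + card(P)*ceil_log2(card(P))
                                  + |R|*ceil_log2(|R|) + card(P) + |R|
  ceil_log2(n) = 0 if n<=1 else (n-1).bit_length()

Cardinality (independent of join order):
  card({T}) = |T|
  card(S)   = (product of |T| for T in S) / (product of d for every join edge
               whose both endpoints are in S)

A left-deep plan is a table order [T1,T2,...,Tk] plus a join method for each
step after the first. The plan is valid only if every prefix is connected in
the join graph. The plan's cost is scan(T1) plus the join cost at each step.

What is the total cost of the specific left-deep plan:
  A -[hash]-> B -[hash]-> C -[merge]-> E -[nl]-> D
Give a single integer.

step 1: scan A: cost=400, card=400
step 2: join B via hash
    card(P join B) = 400*60/(100) = 240
    cost = 400 + 2*60*6 + 400 = 1520
step 3: join C via hash
    card(P join C) = 240*250/(25) = 2400
    cost = 1520 + 2*250*8 + 240 = 5760
step 4: join E via merge
    card(P join E) = 2400*500/(50) = 24000
    cost = 5760 + 2400*12 + 500*9 + 2400 + 500 = 41960
step 5: join D via nl
    card(P join D) = 24000*250/(50) = 120000
    cost = 41960 + 24000*250 = 6041960

6041960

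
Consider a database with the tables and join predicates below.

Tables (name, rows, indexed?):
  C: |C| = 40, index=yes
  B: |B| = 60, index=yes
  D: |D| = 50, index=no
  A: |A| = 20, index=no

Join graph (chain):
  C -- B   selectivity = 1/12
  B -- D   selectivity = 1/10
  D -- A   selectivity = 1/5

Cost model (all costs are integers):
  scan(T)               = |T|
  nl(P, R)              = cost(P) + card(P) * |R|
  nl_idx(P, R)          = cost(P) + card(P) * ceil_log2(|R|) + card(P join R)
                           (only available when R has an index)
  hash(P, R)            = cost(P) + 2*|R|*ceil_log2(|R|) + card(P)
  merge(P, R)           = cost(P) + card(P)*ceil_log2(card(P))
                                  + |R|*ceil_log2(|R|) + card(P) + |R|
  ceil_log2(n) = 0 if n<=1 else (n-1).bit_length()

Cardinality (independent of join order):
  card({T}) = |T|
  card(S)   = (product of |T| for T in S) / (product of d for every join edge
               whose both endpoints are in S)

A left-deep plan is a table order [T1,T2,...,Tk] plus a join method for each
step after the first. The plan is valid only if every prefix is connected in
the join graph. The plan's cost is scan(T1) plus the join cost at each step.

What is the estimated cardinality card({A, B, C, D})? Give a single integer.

Tables in S: A(20), B(60), C(40), D(50)
Edges inside S: C-B(d=12), B-D(d=10), D-A(d=5)
numerator = 20 * 60 * 40 * 50 = 2400000
denominator = 12 * 10 * 5 = 600
card(S) = 2400000 / 600 = 4000

4000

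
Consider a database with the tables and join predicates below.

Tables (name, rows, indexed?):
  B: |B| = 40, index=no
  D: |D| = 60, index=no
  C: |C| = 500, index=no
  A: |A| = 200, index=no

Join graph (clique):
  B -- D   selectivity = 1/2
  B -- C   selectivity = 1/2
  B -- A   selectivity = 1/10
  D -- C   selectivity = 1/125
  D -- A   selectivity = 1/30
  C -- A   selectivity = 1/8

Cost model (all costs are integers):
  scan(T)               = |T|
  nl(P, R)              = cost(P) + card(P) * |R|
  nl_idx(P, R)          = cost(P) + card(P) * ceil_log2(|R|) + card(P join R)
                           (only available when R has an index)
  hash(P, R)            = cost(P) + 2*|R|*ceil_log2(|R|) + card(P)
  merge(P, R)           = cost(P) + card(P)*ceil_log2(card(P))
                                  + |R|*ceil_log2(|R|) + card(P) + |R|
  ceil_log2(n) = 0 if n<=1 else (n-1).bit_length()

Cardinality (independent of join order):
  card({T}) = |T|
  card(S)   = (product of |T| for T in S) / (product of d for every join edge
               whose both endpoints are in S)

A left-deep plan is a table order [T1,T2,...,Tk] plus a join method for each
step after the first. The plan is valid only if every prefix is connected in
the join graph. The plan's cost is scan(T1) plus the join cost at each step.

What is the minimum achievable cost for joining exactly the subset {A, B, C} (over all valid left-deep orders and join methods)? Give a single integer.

10680

Selinger DP over subsets of {A,B,C}:
  {B}: scan cost=40, card=40
  {C}: scan cost=500, card=500
  {A}: scan cost=200, card=200
  {BC}: card=10000; try (B,hash)→1480, (C,merge)→5320, (B,merge)→5780, (C,hash)→9080, (C,nl)→20040, (B,nl)→20500; best=1480 via (B,hash)
  {AB}: card=800; try (B,hash)→880, (A,merge)→2120, (B,merge)→2280, (A,hash)→3280, (A,nl)→8040, (B,nl)→8200; best=880 via (B,hash)
  {AC}: card=12500; try (A,hash)→4200, (C,merge)→7000, (A,merge)→7300, (C,hash)→9400, (C,nl)→100200, (A,nl)→100500; best=4200 via (A,hash)
  {ABC}: card=25000; try (C,hash)→10680, (C,merge)→14680, (A,hash)→14680, (B,hash)→17180, (A,merge)→153280, (B,merge)→191980 …(+3); best=10680 via (C,hash)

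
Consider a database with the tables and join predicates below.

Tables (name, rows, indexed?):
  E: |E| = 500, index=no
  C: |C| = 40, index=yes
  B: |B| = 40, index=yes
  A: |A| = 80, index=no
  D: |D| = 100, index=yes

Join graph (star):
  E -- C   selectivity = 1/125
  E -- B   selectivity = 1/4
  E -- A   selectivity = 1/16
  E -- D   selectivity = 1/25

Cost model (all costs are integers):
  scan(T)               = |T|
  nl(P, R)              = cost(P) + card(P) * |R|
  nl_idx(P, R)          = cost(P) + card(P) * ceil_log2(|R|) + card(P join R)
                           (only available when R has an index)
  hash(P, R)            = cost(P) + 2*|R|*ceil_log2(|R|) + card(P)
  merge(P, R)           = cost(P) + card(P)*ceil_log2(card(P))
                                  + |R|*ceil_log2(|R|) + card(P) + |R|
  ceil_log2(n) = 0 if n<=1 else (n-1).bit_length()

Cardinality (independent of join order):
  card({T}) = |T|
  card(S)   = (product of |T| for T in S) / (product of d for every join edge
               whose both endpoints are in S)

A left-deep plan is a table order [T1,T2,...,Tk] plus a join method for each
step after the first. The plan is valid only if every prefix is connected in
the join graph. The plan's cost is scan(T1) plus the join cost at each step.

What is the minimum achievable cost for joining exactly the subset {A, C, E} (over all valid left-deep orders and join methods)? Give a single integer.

Selinger DP over subsets of {A,C,E}:
  {E}: scan cost=500, card=500
  {C}: scan cost=40, card=40
  {A}: scan cost=80, card=80
  {CE}: card=160; try (C,hash)→1480, (C,nl_idx)→3660, (E,merge)→5320, (C,merge)→5780, (E,hash)→9080, (E,nl)→20040 …(+1); best=1480 via (C,hash)
  {AE}: card=2500; try (A,hash)→2120, (E,merge)→5720, (A,merge)→6140, (E,hash)→9160, (E,nl)→40080, (A,nl)→40500; best=2120 via (A,hash)
  {ACE}: card=800; try (A,hash)→2760, (A,merge)→3560, (C,hash)→5100, (A,nl)→14280, (C,nl_idx)→17920, (C,merge)→34900 …(+1); best=2760 via (A,hash)

2760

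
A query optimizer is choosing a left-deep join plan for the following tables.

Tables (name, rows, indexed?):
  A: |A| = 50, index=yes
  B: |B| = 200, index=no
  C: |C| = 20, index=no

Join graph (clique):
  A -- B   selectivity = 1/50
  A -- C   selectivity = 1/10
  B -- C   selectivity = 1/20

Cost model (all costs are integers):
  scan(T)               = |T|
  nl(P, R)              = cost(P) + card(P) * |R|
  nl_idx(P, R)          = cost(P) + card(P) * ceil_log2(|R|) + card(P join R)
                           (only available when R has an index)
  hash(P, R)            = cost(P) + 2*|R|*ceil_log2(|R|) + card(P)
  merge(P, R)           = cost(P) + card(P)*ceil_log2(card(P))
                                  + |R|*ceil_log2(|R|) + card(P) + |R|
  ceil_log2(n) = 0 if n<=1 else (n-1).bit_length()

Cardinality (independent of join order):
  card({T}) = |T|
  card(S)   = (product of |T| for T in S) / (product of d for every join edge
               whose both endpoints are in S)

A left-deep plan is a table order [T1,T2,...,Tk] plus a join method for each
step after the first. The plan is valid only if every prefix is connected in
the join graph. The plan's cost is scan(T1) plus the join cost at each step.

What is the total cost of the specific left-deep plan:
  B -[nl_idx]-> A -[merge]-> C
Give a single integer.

3520

step 1: scan B: cost=200, card=200
step 2: join A via nl_idx
    card(P join A) = 200*50/(50) = 200
    cost = 200 + 200*6 + 200 = 1600
step 3: join C via merge
    card(P join C) = 200*20/(10*20) = 20
    cost = 1600 + 200*8 + 20*5 + 200 + 20 = 3520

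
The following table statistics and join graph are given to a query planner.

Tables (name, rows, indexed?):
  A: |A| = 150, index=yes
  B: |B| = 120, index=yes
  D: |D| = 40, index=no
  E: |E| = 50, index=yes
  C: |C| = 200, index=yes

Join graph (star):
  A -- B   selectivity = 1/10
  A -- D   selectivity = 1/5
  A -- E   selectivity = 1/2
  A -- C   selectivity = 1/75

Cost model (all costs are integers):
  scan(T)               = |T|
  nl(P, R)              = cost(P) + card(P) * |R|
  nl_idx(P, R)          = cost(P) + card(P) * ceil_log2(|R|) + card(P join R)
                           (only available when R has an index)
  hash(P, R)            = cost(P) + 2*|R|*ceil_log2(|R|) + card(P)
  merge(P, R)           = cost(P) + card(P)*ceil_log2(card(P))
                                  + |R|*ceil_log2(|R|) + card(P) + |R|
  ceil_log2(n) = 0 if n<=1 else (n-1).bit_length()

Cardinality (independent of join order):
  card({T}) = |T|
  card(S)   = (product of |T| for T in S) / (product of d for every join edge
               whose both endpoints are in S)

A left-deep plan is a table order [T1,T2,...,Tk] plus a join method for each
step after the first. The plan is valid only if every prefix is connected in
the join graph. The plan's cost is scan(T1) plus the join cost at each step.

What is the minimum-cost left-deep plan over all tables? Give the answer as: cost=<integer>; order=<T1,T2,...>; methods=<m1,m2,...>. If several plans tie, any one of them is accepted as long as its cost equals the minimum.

Selinger DP (subsets sized 1..n):
  {A}: scan cost=150, card=150
  {B}: scan cost=120, card=120
  {D}: scan cost=40, card=40
  {E}: scan cost=50, card=50
  {C}: scan cost=200, card=200
  {AB}: card=1800; try (B,hash)→1980, (A,merge)→2430, (B,merge)→2460, (A,hash)→2640, (A,nl_idx)→2880, (B,nl_idx)→3000 …(+2); best=1980 via (B,hash)
  {AD}: card=1200; try (D,hash)→780, (A,nl_idx)→1560, (A,merge)→1670, (D,merge)→1780, (A,hash)→2480, (A,nl)→6040 …(+1); best=780 via (D,hash)
  {AE}: card=3750; try (E,hash)→900, (A,merge)→1750, (E,merge)→1850, (A,hash)→2500, (A,nl_idx)→4200, (E,nl_idx)→4800 …(+2); best=900 via (E,hash)
  {AC}: card=400; try (C,nl_idx)→1750, (A,nl_idx)→2200, (A,hash)→2800, (C,merge)→3300, (A,merge)→3350, (C,hash)→3500 …(+2); best=1750 via (C,nl_idx)
  {ABD}: card=14400; try (B,hash)→3660, (D,hash)→4260, (B,merge)→16140, (B,nl_idx)→23580, (D,merge)→23860, (D,nl)→73980 …(+1); best=3660 via (B,hash)
  {ABE}: card=45000; try (E,hash)→4380, (B,hash)→6330, (E,merge)→23930, (B,merge)→50610, (E,nl_idx)→57780, (B,nl_idx)→72150 …(+2); best=4380 via (E,hash)
  {ABC}: card=4800; try (B,hash)→3830, (B,merge)→6710, (C,hash)→6980, (B,nl_idx)→9350, (C,nl_idx)→21180, (C,merge)→25380 …(+2); best=3830 via (B,hash)
  {ADE}: card=30000; try (E,hash)→2580, (D,hash)→5130, (E,merge)→15530, (E,nl_idx)→37980, (D,merge)→49930, (E,nl)→60780 …(+1); best=2580 via (E,hash)
  {ACD}: card=3200; try (D,hash)→2630, (C,hash)→5180, (D,merge)→6030, (C,nl_idx)→13580, (C,merge)→16980, (D,nl)→17750 …(+1); best=2630 via (D,hash)
  {ACE}: card=10000; try (E,hash)→2750, (E,merge)→6100, (C,hash)→7850, (E,nl_idx)→14150, (E,nl)→21750, (C,nl_idx)→40900 …(+2); best=2750 via (E,hash)
  {ABDE}: card=360000; try (E,hash)→18660, (B,hash)→34260, (D,hash)→49860, (E,merge)→220010, (E,nl_idx)→450060, (B,merge)→483540 …(+5); best=18660 via (E,hash)
  {ABCD}: card=38400; try (B,hash)→7510, (D,hash)→9110, (C,hash)→21260, (B,merge)→45190, (B,nl_idx)→63430, (D,merge)→71310 …(+5); best=7510 via (B,hash)
  {ABCE}: card=120000; try (E,hash)→9230, (B,hash)→14430, (C,hash)→52580, (E,merge)→71380, (E,nl_idx)→152630, (B,merge)→153710 …(+6); best=9230 via (E,hash)
  {ACDE}: card=80000; try (E,hash)→6430, (D,hash)→13230, (C,hash)→35780, (E,merge)→44580, (E,nl_idx)→101830, (D,merge)→153030 …(+5); best=6430 via (E,hash)
  {ABCDE}: card=960000; try (E,hash)→46510, (B,hash)→88110, (D,hash)→129710, (C,hash)→381860, (E,merge)→660660, (E,nl_idx)→1197910 …(+9); best=46510 via (E,hash)

cost=46510; order=A,C,D,B,E; methods=nl_idx,hash,hash,hash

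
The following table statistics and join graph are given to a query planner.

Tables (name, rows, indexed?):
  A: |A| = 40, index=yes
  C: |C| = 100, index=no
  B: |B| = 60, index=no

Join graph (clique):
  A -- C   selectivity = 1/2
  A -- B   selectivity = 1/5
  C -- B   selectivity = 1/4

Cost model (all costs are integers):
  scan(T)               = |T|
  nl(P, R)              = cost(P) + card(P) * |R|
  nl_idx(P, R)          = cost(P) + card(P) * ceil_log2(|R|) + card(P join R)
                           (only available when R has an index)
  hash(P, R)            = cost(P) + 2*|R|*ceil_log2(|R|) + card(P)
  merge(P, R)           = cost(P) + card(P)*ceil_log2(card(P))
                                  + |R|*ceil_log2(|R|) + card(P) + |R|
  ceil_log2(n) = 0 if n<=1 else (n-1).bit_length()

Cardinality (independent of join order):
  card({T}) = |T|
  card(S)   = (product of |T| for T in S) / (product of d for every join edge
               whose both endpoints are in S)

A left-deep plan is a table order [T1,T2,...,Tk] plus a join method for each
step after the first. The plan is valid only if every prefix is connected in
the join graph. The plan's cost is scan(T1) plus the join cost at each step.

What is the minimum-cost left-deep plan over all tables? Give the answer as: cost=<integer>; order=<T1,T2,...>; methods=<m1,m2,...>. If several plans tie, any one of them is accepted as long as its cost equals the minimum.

cost=2480; order=B,A,C; methods=hash,hash

Selinger DP (subsets sized 1..n):
  {A}: scan cost=40, card=40
  {C}: scan cost=100, card=100
  {B}: scan cost=60, card=60
  {AC}: card=2000; try (A,hash)→680, (C,merge)→1120, (A,merge)→1180, (C,hash)→1480, (A,nl_idx)→2700, (C,nl)→4040 …(+1); best=680 via (A,hash)
  {AB}: card=480; try (A,hash)→600, (B,merge)→740, (A,merge)→760, (B,hash)→800, (A,nl_idx)→900, (B,nl)→2440 …(+1); best=600 via (A,hash)
  {BC}: card=1500; try (B,hash)→920, (C,merge)→1280, (B,merge)→1320, (C,hash)→1520, (C,nl)→6060, (B,nl)→6100; best=920 via (B,hash)
  {ABC}: card=6000; try (C,hash)→2480, (A,hash)→2900, (B,hash)→3400, (C,merge)→6200, (A,nl_idx)→15920, (A,merge)→19200 …(+4); best=2480 via (C,hash)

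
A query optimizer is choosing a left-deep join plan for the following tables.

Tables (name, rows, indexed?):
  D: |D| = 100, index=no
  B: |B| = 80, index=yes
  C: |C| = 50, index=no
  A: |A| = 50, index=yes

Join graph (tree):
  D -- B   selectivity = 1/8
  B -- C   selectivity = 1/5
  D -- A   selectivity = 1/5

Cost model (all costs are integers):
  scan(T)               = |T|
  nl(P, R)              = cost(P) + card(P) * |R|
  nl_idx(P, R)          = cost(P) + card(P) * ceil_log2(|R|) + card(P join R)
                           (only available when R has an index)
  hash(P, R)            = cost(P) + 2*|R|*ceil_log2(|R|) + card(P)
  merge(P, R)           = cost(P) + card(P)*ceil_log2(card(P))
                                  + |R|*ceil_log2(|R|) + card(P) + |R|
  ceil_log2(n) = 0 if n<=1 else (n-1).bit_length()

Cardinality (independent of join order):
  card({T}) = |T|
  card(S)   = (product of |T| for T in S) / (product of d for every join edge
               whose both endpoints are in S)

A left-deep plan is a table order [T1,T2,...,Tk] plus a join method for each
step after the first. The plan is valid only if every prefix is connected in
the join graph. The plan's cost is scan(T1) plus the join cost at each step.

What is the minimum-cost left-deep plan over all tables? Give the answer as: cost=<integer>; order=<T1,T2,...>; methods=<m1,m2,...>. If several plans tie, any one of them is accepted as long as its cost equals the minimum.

cost=13520; order=D,A,B,C; methods=hash,hash,hash

Selinger DP (subsets sized 1..n):
  {D}: scan cost=100, card=100
  {B}: scan cost=80, card=80
  {C}: scan cost=50, card=50
  {A}: scan cost=50, card=50
  {BD}: card=1000; try (B,hash)→1320, (D,merge)→1520, (B,merge)→1540, (D,hash)→1560, (B,nl_idx)→1800, (D,nl)→8080 …(+1); best=1320 via (B,hash)
  {AD}: card=1000; try (A,hash)→800, (D,merge)→1200, (A,merge)→1250, (D,hash)→1500, (A,nl_idx)→1700, (D,nl)→5050 …(+1); best=800 via (A,hash)
  {BC}: card=800; try (C,hash)→760, (B,merge)→1040, (C,merge)→1070, (B,nl_idx)→1200, (B,hash)→1220, (B,nl)→4050 …(+1); best=760 via (C,hash)
  {BCD}: card=10000; try (C,hash)→2920, (D,hash)→2960, (D,merge)→10360, (C,merge)→12670, (C,nl)→51320, (D,nl)→80760; best=2920 via (C,hash)
  {ABD}: card=10000; try (B,hash)→2920, (A,hash)→2920, (B,merge)→12440, (A,merge)→12670, (A,nl_idx)→17320, (B,nl_idx)→17800 …(+2); best=2920 via (B,hash)
  {ABCD}: card=100000; try (C,hash)→13520, (A,hash)→13520, (C,merge)→153270, (A,merge)→153270, (A,nl_idx)→162920, (C,nl)→502920 …(+1); best=13520 via (C,hash)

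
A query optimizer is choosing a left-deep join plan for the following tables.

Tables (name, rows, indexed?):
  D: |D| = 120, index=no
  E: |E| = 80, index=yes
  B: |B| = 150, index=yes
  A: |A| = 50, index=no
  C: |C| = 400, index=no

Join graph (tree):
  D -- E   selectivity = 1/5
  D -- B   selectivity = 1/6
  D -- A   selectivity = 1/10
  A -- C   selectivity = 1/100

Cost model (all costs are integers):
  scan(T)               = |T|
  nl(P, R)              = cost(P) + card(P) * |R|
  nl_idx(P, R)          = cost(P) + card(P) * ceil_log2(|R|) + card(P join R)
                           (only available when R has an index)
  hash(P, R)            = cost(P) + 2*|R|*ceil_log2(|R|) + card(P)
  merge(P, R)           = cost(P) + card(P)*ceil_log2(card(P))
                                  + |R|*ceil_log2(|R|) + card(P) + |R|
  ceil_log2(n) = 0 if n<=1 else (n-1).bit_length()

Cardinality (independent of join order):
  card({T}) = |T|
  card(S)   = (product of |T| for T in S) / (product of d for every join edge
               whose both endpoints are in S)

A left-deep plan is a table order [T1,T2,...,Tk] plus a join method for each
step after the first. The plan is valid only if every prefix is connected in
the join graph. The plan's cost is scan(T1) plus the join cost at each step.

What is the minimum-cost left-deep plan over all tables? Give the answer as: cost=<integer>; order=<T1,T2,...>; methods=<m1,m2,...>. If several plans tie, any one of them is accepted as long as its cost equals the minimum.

Selinger DP (subsets sized 1..n):
  {D}: scan cost=120, card=120
  {E}: scan cost=80, card=80
  {B}: scan cost=150, card=150
  {A}: scan cost=50, card=50
  {C}: scan cost=400, card=400
  {DE}: card=1920; try (E,hash)→1360, (D,merge)→1680, (E,merge)→1720, (D,hash)→1840, (E,nl_idx)→2880, (D,nl)→9680 …(+1); best=1360 via (E,hash)
  {BD}: card=3000; try (D,hash)→1980, (B,merge)→2430, (D,merge)→2460, (B,hash)→2640, (B,nl_idx)→4080, (B,nl)→18120 …(+1); best=1980 via (D,hash)
  {AD}: card=600; try (A,hash)→840, (D,merge)→1360, (A,merge)→1430, (D,hash)→1780, (D,nl)→6050, (A,nl)→6120; best=840 via (A,hash)
  {AC}: card=200; try (A,hash)→1400, (C,merge)→4400, (A,merge)→4750, (C,hash)→7300, (C,nl)→20050, (A,nl)→20400; best=1400 via (A,hash)
  {BDE}: card=48000; try (B,hash)→5680, (E,hash)→6100, (B,merge)→25750, (E,merge)→41620, (B,nl_idx)→64720, (E,nl_idx)→70980 …(+2); best=5680 via (B,hash)
  {ADE}: card=9600; try (E,hash)→2560, (A,hash)→3880, (E,merge)→8080, (E,nl_idx)→14640, (A,merge)→24750, (E,nl)→48840 …(+1); best=2560 via (E,hash)
  {ABD}: card=15000; try (B,hash)→3840, (A,hash)→5580, (B,merge)→8790, (B,nl_idx)→20640, (A,merge)→41330, (B,nl)→90840 …(+1); best=3840 via (B,hash)
  {ACD}: card=2400; try (D,hash)→3280, (D,merge)→4160, (C,hash)→8640, (C,merge)→11440, (D,nl)→25400, (C,nl)→240840; best=3280 via (D,hash)
  {ABDE}: card=240000; try (B,hash)→14560, (E,hash)→19960, (A,hash)→54280, (B,merge)→147910, (E,merge)→229480, (B,nl_idx)→319360 …(+5); best=14560 via (B,hash)
  {ACDE}: card=38400; try (E,hash)→6800, (C,hash)→19360, (E,merge)→35120, (E,nl_idx)→58480, (C,merge)→150560, (E,nl)→195280 …(+1); best=6800 via (E,hash)
  {ABCD}: card=60000; try (B,hash)→8080, (C,hash)→26040, (B,merge)→35830, (B,nl_idx)→82480, (C,merge)→232840, (B,nl)→363280 …(+1); best=8080 via (B,hash)
  {ABCDE}: card=960000; try (B,hash)→47600, (E,hash)→69200, (C,hash)→261760, (B,merge)→660950, (E,merge)→1028720, (B,nl_idx)→1274000 …(+5); best=47600 via (B,hash)

cost=47600; order=C,A,D,E,B; methods=hash,hash,hash,hash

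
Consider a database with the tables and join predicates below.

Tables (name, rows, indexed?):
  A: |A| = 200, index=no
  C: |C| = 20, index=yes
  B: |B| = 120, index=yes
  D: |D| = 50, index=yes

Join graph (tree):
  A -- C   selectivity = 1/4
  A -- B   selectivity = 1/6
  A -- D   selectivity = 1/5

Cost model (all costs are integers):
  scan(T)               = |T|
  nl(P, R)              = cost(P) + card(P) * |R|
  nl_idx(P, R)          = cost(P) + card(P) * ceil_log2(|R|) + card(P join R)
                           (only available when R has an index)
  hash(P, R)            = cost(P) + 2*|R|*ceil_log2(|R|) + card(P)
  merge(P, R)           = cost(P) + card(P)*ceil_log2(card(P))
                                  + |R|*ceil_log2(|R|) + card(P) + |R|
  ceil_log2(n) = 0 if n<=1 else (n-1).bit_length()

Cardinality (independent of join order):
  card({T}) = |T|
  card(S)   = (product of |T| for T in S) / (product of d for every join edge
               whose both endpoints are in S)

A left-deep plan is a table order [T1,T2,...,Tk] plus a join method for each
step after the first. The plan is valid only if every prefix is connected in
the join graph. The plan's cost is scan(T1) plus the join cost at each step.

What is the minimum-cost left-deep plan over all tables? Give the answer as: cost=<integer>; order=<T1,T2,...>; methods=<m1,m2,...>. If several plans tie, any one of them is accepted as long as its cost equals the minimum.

Selinger DP (subsets sized 1..n):
  {A}: scan cost=200, card=200
  {C}: scan cost=20, card=20
  {B}: scan cost=120, card=120
  {D}: scan cost=50, card=50
  {AC}: card=1000; try (C,hash)→600, (A,merge)→1940, (C,merge)→2120, (C,nl_idx)→2200, (A,hash)→3240, (A,nl)→4020 …(+1); best=600 via (C,hash)
  {AB}: card=4000; try (B,hash)→2080, (A,merge)→2880, (B,merge)→2960, (A,hash)→3440, (B,nl_idx)→5600, (A,nl)→24120 …(+1); best=2080 via (B,hash)
  {AD}: card=2000; try (D,hash)→1000, (A,merge)→2200, (D,merge)→2350, (A,hash)→3300, (D,nl_idx)→3400, (A,nl)→10050 …(+1); best=1000 via (D,hash)
  {ABC}: card=20000; try (B,hash)→3280, (C,hash)→6280, (B,merge)→12560, (B,nl_idx)→27600, (C,nl_idx)→42080, (C,merge)→54200 …(+2); best=3280 via (B,hash)
  {ACD}: card=10000; try (D,hash)→2200, (C,hash)→3200, (D,merge)→11950, (D,nl_idx)→16600, (C,nl_idx)→21000, (C,merge)→25120 …(+2); best=2200 via (D,hash)
  {ABD}: card=40000; try (B,hash)→4680, (D,hash)→6680, (B,merge)→25960, (D,merge)→54430, (B,nl_idx)→55000, (D,nl_idx)→66080 …(+2); best=4680 via (B,hash)
  {ABCD}: card=200000; try (B,hash)→13880, (D,hash)→23880, (C,hash)→44880, (B,merge)→153160, (B,nl_idx)→272200, (D,nl_idx)→323280 …(+6); best=13880 via (B,hash)

cost=13880; order=A,C,D,B; methods=hash,hash,hash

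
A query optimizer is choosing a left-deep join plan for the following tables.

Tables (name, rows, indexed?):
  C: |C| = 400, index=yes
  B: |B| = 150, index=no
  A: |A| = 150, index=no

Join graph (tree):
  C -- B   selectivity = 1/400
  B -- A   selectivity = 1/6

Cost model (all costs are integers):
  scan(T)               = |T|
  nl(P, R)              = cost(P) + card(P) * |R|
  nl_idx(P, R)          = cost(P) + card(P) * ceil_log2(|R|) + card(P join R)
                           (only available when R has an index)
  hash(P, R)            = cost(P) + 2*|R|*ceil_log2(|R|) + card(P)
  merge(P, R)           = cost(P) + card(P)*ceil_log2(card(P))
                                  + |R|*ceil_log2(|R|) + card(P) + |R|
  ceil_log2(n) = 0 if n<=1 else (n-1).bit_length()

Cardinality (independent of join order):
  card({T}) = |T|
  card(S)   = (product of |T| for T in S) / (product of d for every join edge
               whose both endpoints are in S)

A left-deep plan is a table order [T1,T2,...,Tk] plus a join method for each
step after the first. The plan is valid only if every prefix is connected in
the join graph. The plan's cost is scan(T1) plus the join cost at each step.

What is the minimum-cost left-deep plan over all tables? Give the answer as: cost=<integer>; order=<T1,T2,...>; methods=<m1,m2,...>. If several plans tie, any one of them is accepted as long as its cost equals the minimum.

Selinger DP (subsets sized 1..n):
  {C}: scan cost=400, card=400
  {B}: scan cost=150, card=150
  {A}: scan cost=150, card=150
  {BC}: card=150; try (C,nl_idx)→1650, (B,hash)→3200, (C,merge)→5500, (B,merge)→5750, (C,hash)→7500, (C,nl)→60150 …(+1); best=1650 via (C,nl_idx)
  {AB}: card=3750; try (B,hash)→2700, (A,hash)→2700, (B,merge)→2850, (A,merge)→2850, (B,nl)→22650, (A,nl)→22650; best=2700 via (B,hash)
  {ABC}: card=3750; try (A,hash)→4200, (A,merge)→4350, (C,hash)→13650, (A,nl)→24150, (C,nl_idx)→40200, (C,merge)→55450 …(+1); best=4200 via (A,hash)

cost=4200; order=B,C,A; methods=nl_idx,hash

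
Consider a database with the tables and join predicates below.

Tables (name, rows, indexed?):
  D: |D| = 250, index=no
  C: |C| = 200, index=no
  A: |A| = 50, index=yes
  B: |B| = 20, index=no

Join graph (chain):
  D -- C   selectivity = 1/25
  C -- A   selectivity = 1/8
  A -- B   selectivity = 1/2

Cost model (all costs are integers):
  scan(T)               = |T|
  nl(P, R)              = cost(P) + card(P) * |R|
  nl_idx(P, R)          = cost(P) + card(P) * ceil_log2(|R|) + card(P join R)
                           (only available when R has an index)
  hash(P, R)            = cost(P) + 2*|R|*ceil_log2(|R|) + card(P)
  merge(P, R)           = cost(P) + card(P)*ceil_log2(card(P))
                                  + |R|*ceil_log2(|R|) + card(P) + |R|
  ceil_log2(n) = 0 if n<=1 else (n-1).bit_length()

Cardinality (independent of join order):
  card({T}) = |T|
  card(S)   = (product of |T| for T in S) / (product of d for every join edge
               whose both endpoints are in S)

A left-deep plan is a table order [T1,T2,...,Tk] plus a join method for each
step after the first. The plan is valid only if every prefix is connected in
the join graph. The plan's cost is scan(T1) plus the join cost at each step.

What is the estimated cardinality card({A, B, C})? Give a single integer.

Tables in S: A(50), B(20), C(200)
Edges inside S: C-A(d=8), A-B(d=2)
numerator = 50 * 20 * 200 = 200000
denominator = 8 * 2 = 16
card(S) = 200000 / 16 = 12500

12500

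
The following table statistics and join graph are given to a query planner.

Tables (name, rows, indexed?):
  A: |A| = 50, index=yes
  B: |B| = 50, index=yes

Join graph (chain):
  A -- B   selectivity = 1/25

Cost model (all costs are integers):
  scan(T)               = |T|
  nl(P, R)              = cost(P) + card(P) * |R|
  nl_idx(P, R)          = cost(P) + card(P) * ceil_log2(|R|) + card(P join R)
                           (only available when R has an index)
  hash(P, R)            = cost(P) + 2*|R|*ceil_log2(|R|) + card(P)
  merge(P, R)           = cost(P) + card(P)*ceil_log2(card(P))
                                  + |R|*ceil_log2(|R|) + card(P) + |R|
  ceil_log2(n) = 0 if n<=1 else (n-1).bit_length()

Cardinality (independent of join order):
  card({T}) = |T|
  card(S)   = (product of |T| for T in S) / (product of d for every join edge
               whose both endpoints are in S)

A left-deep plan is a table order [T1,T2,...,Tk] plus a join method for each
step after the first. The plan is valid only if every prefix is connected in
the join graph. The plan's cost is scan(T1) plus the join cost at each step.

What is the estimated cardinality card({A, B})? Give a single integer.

Tables in S: A(50), B(50)
Edges inside S: A-B(d=25)
numerator = 50 * 50 = 2500
denominator = 25 = 25
card(S) = 2500 / 25 = 100

100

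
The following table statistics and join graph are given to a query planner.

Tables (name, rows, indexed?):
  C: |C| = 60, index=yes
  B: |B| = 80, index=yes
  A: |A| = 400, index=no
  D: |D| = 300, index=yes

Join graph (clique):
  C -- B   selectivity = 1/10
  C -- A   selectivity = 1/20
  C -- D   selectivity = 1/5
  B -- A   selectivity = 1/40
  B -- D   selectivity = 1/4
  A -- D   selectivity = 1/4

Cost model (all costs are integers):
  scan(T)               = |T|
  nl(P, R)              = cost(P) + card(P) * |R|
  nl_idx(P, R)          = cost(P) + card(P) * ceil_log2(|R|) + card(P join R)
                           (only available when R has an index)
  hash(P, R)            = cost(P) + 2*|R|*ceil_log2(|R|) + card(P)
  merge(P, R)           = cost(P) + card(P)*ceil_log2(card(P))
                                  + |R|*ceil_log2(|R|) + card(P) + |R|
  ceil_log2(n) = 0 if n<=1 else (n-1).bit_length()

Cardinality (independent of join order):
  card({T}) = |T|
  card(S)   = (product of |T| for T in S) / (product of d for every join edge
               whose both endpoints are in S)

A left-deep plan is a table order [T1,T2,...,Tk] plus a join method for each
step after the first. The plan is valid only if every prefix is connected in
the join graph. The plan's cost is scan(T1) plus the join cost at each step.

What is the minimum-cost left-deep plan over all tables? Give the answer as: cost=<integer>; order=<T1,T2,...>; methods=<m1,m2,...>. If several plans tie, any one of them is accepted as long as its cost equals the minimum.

cost=6500; order=A,B,C,D; methods=hash,hash,nl_idx

Selinger DP (subsets sized 1..n):
  {C}: scan cost=60, card=60
  {B}: scan cost=80, card=80
  {A}: scan cost=400, card=400
  {D}: scan cost=300, card=300
  {BC}: card=480; try (C,hash)→880, (B,nl_idx)→960, (C,nl_idx)→1040, (B,merge)→1120, (C,merge)→1140, (B,hash)→1240 …(+2); best=880 via (C,hash)
  {AC}: card=1200; try (C,hash)→1520, (C,nl_idx)→4000, (A,merge)→4480, (C,merge)→4820, (A,hash)→7320, (A,nl)→24060 …(+1); best=1520 via (C,hash)
  {CD}: card=3600; try (C,hash)→1320, (D,merge)→3480, (C,merge)→3720, (D,nl_idx)→4200, (D,hash)→5520, (C,nl_idx)→5700 …(+2); best=1320 via (C,hash)
  {AB}: card=800; try (B,hash)→1920, (B,nl_idx)→4000, (A,merge)→4720, (B,merge)→5040, (A,hash)→7360, (A,nl)→32080 …(+1); best=1920 via (B,hash)
  {BD}: card=6000; try (B,hash)→1720, (D,merge)→3720, (B,merge)→3940, (D,hash)→5560, (D,nl_idx)→6800, (B,nl_idx)→8400 …(+2); best=1720 via (B,hash)
  {AD}: card=30000; try (D,hash)→6200, (A,merge)→7300, (D,merge)→7400, (A,hash)→7800, (D,nl_idx)→34000, (A,nl)→120300 …(+1); best=6200 via (D,hash)
  {ABC}: card=240; try (C,hash)→3440, (B,hash)→3840, (C,nl_idx)→6960, (A,hash)→8560, (A,merge)→9680, (B,nl_idx)→10160 …(+5); best=3440 via (C,hash)
  {BCD}: card=7200; try (B,hash)→6040, (D,hash)→6760, (C,hash)→8440, (D,merge)→8680, (D,nl_idx)→12400, (B,nl_idx)→33720 …(+6); best=6040 via (B,hash)
  {ACD}: card=18000; try (D,hash)→8120, (A,hash)→12120, (D,merge)→18920, (D,nl_idx)→30320, (C,hash)→36920, (A,merge)→52120 …(+5); best=8120 via (D,hash)
  {ABD}: card=15000; try (D,hash)→8120, (D,merge)→13720, (A,hash)→14920, (D,nl_idx)→24120, (B,hash)→37320, (A,merge)→89720 …(+5); best=8120 via (D,hash)
  {ABCD}: card=900; try (D,nl_idx)→6500, (D,merge)→8600, (D,hash)→9080, (A,hash)→20440, (C,hash)→23840, (B,hash)→27240 …(+9); best=6500 via (D,nl_idx)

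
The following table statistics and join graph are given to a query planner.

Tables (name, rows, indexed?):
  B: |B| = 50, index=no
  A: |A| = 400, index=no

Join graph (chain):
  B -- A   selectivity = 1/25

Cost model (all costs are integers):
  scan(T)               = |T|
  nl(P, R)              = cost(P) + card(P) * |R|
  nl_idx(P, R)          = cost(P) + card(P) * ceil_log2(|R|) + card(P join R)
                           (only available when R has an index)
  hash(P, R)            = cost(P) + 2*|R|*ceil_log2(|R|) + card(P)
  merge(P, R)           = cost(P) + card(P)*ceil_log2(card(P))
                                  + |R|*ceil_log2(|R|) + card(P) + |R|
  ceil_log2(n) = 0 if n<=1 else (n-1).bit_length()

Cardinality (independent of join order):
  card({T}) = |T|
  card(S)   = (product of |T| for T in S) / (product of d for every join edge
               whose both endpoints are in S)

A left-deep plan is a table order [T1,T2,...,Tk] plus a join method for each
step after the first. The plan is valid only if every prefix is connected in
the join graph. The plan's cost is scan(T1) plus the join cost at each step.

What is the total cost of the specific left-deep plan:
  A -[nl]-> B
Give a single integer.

20400

step 1: scan A: cost=400, card=400
step 2: join B via nl
    card(P join B) = 400*50/(25) = 800
    cost = 400 + 400*50 = 20400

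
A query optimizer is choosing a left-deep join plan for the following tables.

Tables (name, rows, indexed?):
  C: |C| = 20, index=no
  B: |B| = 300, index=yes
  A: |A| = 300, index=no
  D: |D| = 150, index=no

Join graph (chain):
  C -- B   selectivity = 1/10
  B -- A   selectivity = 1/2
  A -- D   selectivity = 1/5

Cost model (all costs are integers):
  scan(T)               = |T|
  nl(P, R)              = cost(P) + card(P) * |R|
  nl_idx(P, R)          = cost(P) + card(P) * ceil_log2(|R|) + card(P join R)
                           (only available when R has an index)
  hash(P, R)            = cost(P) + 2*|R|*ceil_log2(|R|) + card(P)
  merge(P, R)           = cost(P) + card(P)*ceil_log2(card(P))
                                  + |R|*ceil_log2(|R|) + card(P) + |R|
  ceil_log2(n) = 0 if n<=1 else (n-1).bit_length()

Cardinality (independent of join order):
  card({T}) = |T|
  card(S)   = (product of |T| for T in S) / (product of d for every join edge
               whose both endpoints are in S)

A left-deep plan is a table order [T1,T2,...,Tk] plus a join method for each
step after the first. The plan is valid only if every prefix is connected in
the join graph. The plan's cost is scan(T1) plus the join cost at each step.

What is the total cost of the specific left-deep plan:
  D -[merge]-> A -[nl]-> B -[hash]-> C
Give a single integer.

step 1: scan D: cost=150, card=150
step 2: join A via merge
    card(P join A) = 150*300/(5) = 9000
    cost = 150 + 150*8 + 300*9 + 150 + 300 = 4500
step 3: join B via nl
    card(P join B) = 9000*300/(2) = 1350000
    cost = 4500 + 9000*300 = 2704500
step 4: join C via hash
    card(P join C) = 1350000*20/(10) = 2700000
    cost = 2704500 + 2*20*5 + 1350000 = 4054700

4054700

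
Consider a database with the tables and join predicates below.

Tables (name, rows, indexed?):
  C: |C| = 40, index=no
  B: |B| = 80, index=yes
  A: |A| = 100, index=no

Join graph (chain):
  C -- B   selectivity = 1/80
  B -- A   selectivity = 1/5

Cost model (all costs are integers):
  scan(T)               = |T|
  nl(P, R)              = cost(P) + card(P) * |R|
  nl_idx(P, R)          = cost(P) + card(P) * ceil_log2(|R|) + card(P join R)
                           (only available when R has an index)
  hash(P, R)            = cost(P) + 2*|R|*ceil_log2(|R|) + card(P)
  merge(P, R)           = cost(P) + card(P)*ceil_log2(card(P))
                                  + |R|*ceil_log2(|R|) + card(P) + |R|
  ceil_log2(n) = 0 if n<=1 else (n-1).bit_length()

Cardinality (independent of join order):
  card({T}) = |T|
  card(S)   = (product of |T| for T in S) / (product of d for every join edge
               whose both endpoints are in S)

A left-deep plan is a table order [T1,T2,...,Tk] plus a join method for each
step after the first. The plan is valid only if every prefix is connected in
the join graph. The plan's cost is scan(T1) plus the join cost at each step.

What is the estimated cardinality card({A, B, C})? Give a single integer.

800

Tables in S: A(100), B(80), C(40)
Edges inside S: C-B(d=80), B-A(d=5)
numerator = 100 * 80 * 40 = 320000
denominator = 80 * 5 = 400
card(S) = 320000 / 400 = 800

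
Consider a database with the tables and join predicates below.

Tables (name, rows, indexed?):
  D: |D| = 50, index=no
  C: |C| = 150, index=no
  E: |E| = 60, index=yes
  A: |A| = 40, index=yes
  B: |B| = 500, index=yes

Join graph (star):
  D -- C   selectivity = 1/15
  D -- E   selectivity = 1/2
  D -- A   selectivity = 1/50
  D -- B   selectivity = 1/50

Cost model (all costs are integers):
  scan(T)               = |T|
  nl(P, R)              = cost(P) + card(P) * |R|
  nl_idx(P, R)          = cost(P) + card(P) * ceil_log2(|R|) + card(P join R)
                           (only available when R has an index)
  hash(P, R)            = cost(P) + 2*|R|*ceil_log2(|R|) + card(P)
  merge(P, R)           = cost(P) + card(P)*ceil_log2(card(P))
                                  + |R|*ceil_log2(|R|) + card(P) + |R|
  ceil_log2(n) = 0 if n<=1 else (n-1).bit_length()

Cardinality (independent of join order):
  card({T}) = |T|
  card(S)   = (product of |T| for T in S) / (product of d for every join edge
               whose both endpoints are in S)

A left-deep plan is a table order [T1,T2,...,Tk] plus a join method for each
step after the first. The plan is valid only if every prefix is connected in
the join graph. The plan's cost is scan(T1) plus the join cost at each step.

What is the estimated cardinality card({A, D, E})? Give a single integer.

Tables in S: A(40), D(50), E(60)
Edges inside S: D-E(d=2), D-A(d=50)
numerator = 40 * 50 * 60 = 120000
denominator = 2 * 50 = 100
card(S) = 120000 / 100 = 1200

1200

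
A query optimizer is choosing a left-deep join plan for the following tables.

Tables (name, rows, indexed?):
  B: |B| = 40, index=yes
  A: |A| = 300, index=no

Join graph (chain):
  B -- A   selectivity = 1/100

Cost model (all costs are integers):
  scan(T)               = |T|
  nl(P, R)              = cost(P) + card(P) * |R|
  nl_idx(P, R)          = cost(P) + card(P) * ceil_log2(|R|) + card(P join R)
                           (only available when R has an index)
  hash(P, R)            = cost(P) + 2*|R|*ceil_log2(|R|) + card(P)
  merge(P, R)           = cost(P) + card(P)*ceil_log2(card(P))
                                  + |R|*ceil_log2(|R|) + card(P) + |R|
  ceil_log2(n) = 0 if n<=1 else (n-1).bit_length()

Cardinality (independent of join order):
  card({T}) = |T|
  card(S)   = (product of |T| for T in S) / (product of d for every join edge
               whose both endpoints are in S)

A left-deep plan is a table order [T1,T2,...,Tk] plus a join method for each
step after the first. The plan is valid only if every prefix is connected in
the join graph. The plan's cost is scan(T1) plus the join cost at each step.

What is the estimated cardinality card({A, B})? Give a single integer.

120

Tables in S: A(300), B(40)
Edges inside S: B-A(d=100)
numerator = 300 * 40 = 12000
denominator = 100 = 100
card(S) = 12000 / 100 = 120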